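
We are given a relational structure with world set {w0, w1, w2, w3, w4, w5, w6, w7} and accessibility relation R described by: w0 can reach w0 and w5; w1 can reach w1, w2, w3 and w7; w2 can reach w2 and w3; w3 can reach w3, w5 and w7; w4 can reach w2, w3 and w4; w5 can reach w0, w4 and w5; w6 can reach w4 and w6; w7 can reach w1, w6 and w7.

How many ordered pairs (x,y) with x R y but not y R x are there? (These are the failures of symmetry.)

Enumerating: (w1,w2), (w1,w3), (w2,w3), (w3,w5), (w3,w7), (w4,w2), (w4,w3), (w5,w4), (w6,w4), (w7,w6).

10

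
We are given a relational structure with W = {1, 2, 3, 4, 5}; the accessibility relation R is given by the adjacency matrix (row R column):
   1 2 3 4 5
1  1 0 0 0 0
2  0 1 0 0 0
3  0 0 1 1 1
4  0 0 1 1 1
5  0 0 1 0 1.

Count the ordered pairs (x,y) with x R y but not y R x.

Enumerating: (4,5).

1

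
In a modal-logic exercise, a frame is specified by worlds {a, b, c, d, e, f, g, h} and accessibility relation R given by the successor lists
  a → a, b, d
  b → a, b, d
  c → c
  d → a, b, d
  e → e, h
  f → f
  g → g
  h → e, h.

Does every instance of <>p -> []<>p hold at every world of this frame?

Yes

By correspondence theory, 5 is valid on a frame iff R is Euclidean.
Euclidean: yes — any two successors of a common world are R-related.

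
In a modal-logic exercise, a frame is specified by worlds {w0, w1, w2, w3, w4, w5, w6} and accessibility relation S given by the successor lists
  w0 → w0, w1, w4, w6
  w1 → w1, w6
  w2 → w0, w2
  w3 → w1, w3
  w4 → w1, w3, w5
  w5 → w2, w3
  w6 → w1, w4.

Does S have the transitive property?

No

Transitive: no — w0 S w4 and w4 S w3, but not w0 S w3.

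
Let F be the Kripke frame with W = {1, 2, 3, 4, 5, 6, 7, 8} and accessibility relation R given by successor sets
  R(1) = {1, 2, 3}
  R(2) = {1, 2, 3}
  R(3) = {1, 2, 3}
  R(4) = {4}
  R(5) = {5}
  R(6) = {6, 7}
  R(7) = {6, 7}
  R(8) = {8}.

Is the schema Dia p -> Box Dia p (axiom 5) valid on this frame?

Axiom 5 corresponds to the accessibility relation being Euclidean.
Euclidean: yes — any two successors of a common world are R-related.

Yes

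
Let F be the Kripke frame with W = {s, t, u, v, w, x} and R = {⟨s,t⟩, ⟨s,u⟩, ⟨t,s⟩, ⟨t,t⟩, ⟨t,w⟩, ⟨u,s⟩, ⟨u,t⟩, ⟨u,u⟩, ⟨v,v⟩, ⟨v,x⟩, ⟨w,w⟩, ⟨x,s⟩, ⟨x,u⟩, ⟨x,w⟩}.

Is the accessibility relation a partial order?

No

Reflexive: no — s is not related to itself.
Transitive: no — s R t and t R w, but not s R w.
Antisymmetric: no — s R t and t R s with s ≠ t.
So R is not a partial order.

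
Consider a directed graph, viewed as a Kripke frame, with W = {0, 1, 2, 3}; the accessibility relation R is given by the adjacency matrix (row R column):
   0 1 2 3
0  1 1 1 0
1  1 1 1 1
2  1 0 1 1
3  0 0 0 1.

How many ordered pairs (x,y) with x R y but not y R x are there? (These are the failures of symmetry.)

3

Enumerating: (1,2), (1,3), (2,3).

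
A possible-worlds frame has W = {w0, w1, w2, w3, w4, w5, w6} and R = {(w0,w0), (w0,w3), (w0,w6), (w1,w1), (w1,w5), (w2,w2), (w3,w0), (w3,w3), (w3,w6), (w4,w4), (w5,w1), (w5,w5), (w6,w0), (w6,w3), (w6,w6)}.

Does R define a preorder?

Yes

Reflexive: yes — every world is R-related to itself.
Transitive: yes — every two-step R-path is closed by a direct edge.
So R is a preorder.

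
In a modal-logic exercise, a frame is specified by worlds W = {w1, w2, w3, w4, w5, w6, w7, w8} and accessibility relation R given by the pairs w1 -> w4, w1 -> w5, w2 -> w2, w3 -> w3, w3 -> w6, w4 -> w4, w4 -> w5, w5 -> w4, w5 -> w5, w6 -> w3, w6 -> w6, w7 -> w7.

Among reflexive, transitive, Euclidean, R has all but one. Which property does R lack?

Reflexive: no — w1 is not related to itself.
Transitive: yes — every two-step R-path is closed by a direct edge.
Euclidean: yes — any two successors of a common world are R-related.
Only reflexive fails.

reflexive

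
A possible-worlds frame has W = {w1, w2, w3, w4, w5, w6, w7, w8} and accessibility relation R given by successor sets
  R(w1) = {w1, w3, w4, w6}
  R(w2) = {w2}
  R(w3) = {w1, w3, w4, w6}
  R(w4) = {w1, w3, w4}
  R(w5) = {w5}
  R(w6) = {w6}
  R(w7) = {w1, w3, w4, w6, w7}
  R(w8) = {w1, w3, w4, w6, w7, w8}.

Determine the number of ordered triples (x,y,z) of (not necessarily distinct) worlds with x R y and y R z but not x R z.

Enumerating: (w4,w1,w6), (w4,w3,w6).

2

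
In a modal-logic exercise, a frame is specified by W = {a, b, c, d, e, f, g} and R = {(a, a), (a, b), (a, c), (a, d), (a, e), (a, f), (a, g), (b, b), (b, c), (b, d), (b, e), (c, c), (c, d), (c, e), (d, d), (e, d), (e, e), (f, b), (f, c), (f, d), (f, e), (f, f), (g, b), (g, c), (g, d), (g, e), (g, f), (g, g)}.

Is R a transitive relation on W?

Transitive: yes — every two-step R-path is closed by a direct edge.

Yes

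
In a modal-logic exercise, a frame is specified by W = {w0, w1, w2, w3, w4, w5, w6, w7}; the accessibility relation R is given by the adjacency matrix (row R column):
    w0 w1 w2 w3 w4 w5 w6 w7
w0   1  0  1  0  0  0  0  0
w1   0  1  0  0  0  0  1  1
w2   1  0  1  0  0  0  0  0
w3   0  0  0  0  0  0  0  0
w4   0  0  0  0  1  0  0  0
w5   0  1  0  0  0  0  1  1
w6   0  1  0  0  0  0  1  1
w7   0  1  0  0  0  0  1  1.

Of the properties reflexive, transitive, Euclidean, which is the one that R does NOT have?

reflexive

Reflexive: no — w3 is not related to itself.
Transitive: yes — every two-step R-path is closed by a direct edge.
Euclidean: yes — any two successors of a common world are R-related.
Only reflexive fails.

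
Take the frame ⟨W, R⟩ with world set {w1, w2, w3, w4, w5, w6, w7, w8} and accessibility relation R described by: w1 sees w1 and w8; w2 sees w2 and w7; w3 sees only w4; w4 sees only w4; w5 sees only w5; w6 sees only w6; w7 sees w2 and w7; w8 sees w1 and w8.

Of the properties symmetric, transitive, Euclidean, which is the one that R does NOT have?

Symmetric: no — w3 R w4 but not w4 R w3.
Transitive: yes — every two-step R-path is closed by a direct edge.
Euclidean: yes — any two successors of a common world are R-related.
Only symmetric fails.

symmetric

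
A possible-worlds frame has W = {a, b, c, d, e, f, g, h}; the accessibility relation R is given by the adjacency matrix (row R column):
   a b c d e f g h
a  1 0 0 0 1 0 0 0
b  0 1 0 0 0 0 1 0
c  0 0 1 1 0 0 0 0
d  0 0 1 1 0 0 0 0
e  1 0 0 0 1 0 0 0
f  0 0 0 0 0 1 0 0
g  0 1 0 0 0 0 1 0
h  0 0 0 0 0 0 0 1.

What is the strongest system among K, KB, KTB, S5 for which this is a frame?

Symmetric (axiom B): yes — every pair in R has its reverse in R.
Reflexive (axiom T): yes — every world is R-related to itself.
Euclidean (axiom 5): yes — any two successors of a common world are R-related.
So F validates K, KB, KTB, S5. The strongest is S5.

S5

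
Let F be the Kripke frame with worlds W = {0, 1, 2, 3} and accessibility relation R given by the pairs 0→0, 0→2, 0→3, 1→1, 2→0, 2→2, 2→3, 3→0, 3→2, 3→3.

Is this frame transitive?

Transitive: yes — every two-step R-path is closed by a direct edge.

Yes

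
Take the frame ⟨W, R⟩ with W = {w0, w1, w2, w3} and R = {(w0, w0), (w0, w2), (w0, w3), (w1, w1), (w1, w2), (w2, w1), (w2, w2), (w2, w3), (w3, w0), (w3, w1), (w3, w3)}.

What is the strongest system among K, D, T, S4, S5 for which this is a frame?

T

Serial (axiom D): yes — every world has a successor (e.g. w0 R w0).
Reflexive (axiom T): yes — every world is R-related to itself.
Transitive (axiom 4): no — w0 R w2 and w2 R w1, but not w0 R w1.
Euclidean (axiom 5): no — w0 R w3 and w0 R w2, but not w3 R w2.
So F validates K, D, T; S4 would additionally require R to be transitive. The strongest is T.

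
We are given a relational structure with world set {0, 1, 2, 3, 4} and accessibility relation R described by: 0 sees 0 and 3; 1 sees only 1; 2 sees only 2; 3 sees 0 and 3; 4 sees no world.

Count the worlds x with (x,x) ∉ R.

1

Enumerating: 4.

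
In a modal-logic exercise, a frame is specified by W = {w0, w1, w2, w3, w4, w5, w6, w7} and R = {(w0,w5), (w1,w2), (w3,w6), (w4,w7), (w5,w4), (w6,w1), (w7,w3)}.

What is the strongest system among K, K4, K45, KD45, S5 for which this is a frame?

K

Transitive (axiom 4): no — w0 R w5 and w5 R w4, but not w0 R w4.
Euclidean (axiom 5): no — w0 R w5 and w0 R w5, but not w5 R w5.
Serial (axiom D): no — w2 has no R-successor.
Reflexive (axiom T): no — w0 is not related to itself.
So F validates K; K4 would additionally require R to be transitive. The strongest is K.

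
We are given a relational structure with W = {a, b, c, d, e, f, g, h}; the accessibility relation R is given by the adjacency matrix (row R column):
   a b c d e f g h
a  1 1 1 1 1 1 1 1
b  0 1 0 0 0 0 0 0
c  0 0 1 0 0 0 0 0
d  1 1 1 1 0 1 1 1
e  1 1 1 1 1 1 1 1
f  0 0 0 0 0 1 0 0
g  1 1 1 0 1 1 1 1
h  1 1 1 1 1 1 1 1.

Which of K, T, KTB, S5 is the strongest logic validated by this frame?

Reflexive (axiom T): yes — every world is R-related to itself.
Symmetric (axiom B): no — a R b but not b R a.
Euclidean (axiom 5): no — a R b and a R c, but not b R c.
So F validates K, T; KTB would additionally require R to be symmetric. The strongest is T.

T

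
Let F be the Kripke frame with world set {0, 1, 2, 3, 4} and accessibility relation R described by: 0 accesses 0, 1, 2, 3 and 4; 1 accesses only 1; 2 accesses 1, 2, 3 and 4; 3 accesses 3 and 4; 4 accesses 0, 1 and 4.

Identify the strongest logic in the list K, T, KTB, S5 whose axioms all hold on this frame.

T

Reflexive (axiom T): yes — every world is R-related to itself.
Symmetric (axiom B): no — 0 R 1 but not 1 R 0.
Euclidean (axiom 5): no — 0 R 1 and 0 R 2, but not 1 R 2.
So F validates K, T; KTB would additionally require R to be symmetric. The strongest is T.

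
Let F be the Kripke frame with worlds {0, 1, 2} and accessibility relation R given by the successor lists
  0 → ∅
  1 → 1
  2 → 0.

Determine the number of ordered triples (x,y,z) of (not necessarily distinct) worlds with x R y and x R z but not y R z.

Enumerating: (2,0,0).

1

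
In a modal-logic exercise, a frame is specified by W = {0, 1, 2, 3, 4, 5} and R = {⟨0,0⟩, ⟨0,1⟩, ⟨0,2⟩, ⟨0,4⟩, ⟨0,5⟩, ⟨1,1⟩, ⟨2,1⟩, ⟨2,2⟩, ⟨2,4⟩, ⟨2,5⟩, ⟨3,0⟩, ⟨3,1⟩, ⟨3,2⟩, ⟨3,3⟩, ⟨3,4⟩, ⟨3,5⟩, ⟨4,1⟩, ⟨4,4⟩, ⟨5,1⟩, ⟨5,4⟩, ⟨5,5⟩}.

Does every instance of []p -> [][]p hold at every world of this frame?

Yes

Axiom 4 corresponds to the accessibility relation being transitive.
Transitive: yes — every two-step R-path is closed by a direct edge.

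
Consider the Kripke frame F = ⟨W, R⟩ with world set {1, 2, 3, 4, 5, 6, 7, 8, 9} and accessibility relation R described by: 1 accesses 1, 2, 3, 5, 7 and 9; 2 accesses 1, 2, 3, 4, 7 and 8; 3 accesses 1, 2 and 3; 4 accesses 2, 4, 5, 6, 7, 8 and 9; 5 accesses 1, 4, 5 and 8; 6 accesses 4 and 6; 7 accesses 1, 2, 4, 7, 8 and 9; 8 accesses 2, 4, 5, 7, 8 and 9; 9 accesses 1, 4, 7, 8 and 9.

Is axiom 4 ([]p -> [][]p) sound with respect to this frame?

Axiom 4 corresponds to the accessibility relation being transitive.
Transitive: no — 1 R 2 and 2 R 4, but not 1 R 4.

No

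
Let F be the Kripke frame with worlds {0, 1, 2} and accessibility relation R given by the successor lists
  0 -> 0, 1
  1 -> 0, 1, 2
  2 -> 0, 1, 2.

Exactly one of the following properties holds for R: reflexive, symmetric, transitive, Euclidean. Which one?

Reflexive: yes — every world is R-related to itself.
Symmetric: no — 2 R 0 but not 0 R 2.
Transitive: no — 0 R 1 and 1 R 2, but not 0 R 2.
Euclidean: no — 1 R 0 and 1 R 2, but not 0 R 2.
Only reflexive holds.

reflexive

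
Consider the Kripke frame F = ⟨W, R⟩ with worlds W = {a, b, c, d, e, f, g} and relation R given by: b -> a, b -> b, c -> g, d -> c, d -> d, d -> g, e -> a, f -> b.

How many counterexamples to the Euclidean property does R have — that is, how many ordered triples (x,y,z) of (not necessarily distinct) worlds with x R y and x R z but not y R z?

9

Enumerating: (b,a,a), (b,a,b), (c,g,g), (d,c,c), (d,c,d), (d,g,c), (d,g,d), (d,g,g), (e,a,a).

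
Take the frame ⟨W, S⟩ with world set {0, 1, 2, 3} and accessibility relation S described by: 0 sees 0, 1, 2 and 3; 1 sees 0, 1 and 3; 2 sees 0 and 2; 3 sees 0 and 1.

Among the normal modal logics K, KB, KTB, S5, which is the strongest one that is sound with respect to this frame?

KB

Symmetric (axiom B): yes — every pair in S has its reverse in S.
Reflexive (axiom T): no — 3 is not related to itself.
Euclidean (axiom 5): no — 0 S 1 and 0 S 2, but not 1 S 2.
So F validates K, KB; KTB would additionally require S to be reflexive. The strongest is KB.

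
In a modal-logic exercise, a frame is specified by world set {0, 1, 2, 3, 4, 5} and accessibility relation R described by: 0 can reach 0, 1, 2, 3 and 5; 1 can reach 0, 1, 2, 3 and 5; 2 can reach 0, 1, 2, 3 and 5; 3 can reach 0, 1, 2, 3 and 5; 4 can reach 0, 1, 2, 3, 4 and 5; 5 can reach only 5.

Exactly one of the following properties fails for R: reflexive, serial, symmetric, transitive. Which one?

symmetric

Reflexive: yes — every world is R-related to itself.
Serial: yes — every world has a successor (e.g. 0 R 0).
Symmetric: no — 0 R 5 but not 5 R 0.
Transitive: yes — every two-step R-path is closed by a direct edge.
Only symmetric fails.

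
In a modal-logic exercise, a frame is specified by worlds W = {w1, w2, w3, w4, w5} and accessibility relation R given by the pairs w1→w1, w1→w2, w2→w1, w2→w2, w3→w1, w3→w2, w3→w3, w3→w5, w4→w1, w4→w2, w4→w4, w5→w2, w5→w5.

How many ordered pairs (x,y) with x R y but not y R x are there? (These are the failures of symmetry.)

Enumerating: (w3,w1), (w3,w2), (w3,w5), (w4,w1), (w4,w2), (w5,w2).

6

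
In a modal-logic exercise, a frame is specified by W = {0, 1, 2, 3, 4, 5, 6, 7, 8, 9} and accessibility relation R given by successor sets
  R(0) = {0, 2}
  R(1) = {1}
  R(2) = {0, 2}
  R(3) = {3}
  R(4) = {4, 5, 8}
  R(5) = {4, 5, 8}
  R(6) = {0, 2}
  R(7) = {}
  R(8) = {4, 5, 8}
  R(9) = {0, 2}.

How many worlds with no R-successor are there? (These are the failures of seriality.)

1

Enumerating: 7.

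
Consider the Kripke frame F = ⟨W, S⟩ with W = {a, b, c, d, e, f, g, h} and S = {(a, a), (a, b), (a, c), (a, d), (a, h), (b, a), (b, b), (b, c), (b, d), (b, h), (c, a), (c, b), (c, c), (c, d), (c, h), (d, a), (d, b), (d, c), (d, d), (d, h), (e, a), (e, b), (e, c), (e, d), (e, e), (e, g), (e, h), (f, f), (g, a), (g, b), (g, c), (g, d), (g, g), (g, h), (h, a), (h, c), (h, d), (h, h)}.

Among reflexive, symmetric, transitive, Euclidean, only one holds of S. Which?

reflexive

Reflexive: yes — every world is S-related to itself.
Symmetric: no — b S h but not h S b.
Transitive: no — h S a and a S b, but not h S b.
Euclidean: no — a S h and a S b, but not h S b.
Only reflexive holds.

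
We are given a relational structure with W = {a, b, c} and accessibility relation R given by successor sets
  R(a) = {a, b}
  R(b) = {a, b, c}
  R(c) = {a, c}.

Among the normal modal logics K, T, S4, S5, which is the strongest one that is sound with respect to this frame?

T

Reflexive (axiom T): yes — every world is R-related to itself.
Transitive (axiom 4): no — a R b and b R c, but not a R c.
Euclidean (axiom 5): no — b R a and b R c, but not a R c.
So F validates K, T; S4 would additionally require R to be transitive. The strongest is T.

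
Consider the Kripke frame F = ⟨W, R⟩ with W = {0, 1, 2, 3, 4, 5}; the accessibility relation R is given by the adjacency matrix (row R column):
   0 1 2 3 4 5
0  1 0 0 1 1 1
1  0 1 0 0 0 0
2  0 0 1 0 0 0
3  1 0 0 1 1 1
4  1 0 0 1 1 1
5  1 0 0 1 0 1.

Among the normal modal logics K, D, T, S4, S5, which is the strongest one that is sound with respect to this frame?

T

Serial (axiom D): yes — every world has a successor (e.g. 0 R 0).
Reflexive (axiom T): yes — every world is R-related to itself.
Transitive (axiom 4): no — 5 R 0 and 0 R 4, but not 5 R 4.
Euclidean (axiom 5): no — 0 R 5 and 0 R 4, but not 5 R 4.
So F validates K, D, T; S4 would additionally require R to be transitive. The strongest is T.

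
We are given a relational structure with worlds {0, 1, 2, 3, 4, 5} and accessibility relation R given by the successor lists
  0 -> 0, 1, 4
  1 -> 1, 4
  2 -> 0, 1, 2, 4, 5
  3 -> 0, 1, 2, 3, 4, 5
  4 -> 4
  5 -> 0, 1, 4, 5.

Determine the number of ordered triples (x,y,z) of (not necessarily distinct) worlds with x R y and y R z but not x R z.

R is transitive; there are no such tuples.

0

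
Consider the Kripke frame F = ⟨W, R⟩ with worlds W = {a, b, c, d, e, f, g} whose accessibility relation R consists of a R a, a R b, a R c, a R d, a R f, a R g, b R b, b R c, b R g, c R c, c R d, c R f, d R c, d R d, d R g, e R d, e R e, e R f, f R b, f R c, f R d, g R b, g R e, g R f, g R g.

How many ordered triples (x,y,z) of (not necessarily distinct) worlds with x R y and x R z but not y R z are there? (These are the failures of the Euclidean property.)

37

Enumerating: (a,b,a), (a,b,d), (a,b,f), (a,c,a), (a,c,b), (a,c,g), (a,d,a), (a,d,b), (a,d,f), (a,f,a), (a,f,f), (a,f,g), … and 25 more.
Total: 37.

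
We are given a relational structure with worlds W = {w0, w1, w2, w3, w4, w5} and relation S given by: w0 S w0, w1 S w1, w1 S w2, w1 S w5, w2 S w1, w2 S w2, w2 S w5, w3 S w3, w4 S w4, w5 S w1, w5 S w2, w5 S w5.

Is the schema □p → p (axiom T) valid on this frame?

By correspondence theory, T is valid on a frame iff S is reflexive.
Reflexive: yes — every world is S-related to itself.

Yes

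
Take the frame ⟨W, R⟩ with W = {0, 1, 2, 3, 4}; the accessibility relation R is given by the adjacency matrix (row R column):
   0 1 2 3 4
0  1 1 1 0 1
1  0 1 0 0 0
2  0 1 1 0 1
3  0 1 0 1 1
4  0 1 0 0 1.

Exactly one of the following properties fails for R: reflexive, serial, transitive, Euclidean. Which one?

Reflexive: yes — every world is R-related to itself.
Serial: yes — every world has a successor (e.g. 0 R 0).
Transitive: yes — every two-step R-path is closed by a direct edge.
Euclidean: no — 0 R 1 and 0 R 2, but not 1 R 2.
Only Euclidean fails.

Euclidean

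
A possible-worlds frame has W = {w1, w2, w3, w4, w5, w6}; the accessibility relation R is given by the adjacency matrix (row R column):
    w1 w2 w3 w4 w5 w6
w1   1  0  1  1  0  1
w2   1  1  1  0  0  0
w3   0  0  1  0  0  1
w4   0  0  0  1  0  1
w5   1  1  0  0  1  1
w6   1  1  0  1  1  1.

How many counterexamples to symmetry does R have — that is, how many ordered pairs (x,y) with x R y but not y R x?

8

Enumerating: (w1,w3), (w1,w4), (w2,w1), (w2,w3), (w3,w6), (w5,w1), (w5,w2), (w6,w2).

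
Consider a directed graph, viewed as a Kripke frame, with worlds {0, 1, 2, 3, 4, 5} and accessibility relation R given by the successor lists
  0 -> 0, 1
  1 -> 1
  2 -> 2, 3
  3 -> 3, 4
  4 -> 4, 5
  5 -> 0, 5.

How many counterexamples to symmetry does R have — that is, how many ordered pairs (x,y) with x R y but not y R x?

5

Enumerating: (0,1), (2,3), (3,4), (4,5), (5,0).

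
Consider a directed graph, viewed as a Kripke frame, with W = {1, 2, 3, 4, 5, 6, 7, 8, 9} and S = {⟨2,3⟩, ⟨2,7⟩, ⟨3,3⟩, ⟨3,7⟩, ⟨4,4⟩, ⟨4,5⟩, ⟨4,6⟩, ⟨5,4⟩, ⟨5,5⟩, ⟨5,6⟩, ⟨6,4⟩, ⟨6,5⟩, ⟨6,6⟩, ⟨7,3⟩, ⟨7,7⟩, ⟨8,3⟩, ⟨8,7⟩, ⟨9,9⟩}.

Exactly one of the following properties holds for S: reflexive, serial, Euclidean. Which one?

Euclidean

Reflexive: no — 1 is not related to itself.
Serial: no — 1 has no S-successor.
Euclidean: yes — any two successors of a common world are S-related.
Only Euclidean holds.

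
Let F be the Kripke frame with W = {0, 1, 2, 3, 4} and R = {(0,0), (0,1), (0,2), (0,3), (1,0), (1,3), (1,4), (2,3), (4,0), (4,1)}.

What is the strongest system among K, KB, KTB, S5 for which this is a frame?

K

Symmetric (axiom B): no — 0 R 2 but not 2 R 0.
Reflexive (axiom T): no — 1 is not related to itself.
Euclidean (axiom 5): no — 0 R 1 and 0 R 2, but not 1 R 2.
So F validates K; KB would additionally require R to be symmetric. The strongest is K.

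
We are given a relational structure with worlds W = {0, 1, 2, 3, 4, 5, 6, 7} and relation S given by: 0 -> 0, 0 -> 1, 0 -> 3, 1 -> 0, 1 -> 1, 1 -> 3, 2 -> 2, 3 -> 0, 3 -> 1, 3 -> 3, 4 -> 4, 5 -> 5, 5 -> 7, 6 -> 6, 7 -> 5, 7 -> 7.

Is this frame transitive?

Transitive: yes — every two-step S-path is closed by a direct edge.

Yes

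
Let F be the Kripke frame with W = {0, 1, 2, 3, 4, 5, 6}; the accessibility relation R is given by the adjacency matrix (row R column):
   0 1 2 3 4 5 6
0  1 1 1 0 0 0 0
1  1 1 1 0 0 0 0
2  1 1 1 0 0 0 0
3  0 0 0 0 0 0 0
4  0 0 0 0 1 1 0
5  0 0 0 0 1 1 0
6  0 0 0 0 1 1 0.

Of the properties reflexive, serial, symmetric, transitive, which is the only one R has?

transitive

Reflexive: no — 3 is not related to itself.
Serial: no — 3 has no R-successor.
Symmetric: no — 6 R 4 but not 4 R 6.
Transitive: yes — every two-step R-path is closed by a direct edge.
Only transitive holds.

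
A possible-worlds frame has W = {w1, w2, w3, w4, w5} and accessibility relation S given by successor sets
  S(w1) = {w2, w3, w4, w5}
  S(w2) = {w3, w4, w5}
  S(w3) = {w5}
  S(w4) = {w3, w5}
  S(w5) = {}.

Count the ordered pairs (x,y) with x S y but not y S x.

10

Enumerating: (w1,w2), (w1,w3), (w1,w4), (w1,w5), (w2,w3), (w2,w4), (w2,w5), (w3,w5), (w4,w3), (w4,w5).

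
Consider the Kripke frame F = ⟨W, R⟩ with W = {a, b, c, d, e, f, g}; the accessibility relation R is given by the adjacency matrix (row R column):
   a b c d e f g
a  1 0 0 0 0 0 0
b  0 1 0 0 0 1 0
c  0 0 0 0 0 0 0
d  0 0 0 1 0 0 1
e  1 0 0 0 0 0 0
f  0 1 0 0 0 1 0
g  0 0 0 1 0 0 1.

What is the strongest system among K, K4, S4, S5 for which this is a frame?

K4

Transitive (axiom 4): yes — every two-step R-path is closed by a direct edge.
Reflexive (axiom T): no — c is not related to itself.
Euclidean (axiom 5): yes — any two successors of a common world are R-related.
So F validates K, K4; S4 would additionally require R to be reflexive. The strongest is K4.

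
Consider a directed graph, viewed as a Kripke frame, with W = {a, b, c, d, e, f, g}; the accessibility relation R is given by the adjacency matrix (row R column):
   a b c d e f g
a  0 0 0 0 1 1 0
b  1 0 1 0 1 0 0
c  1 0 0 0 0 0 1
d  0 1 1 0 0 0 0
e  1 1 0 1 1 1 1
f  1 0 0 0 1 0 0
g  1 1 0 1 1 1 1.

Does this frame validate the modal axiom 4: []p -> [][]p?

Axiom 4 corresponds to the accessibility relation being transitive.
Transitive: no — a R e and e R b, but not a R b.

No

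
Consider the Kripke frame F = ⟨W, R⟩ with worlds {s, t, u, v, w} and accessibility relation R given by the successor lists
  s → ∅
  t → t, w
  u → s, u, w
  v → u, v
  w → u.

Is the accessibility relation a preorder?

No

Reflexive: no — s is not related to itself.
Transitive: no — t R w and w R u, but not t R u.
So R is not a preorder.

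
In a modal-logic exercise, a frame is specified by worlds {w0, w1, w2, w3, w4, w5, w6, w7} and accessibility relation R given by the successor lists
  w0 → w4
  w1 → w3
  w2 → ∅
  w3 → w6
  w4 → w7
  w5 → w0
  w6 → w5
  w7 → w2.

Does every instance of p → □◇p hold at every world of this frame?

No

The schema B characterises exactly the symmetric frames.
Symmetric: no — w0 R w4 but not w4 R w0.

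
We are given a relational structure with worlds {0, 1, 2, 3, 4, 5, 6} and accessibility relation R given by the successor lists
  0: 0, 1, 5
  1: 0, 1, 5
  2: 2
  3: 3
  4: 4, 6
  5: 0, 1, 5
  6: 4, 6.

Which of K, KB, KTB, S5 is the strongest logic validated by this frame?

Symmetric (axiom B): yes — every pair in R has its reverse in R.
Reflexive (axiom T): yes — every world is R-related to itself.
Euclidean (axiom 5): yes — any two successors of a common world are R-related.
So F validates K, KB, KTB, S5. The strongest is S5.

S5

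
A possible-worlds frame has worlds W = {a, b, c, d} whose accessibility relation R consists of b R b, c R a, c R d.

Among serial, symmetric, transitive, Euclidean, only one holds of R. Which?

transitive

Serial: no — a has no R-successor.
Symmetric: no — c R a but not a R c.
Transitive: yes — every two-step R-path is closed by a direct edge.
Euclidean: no — c R a and c R d, but not a R d.
Only transitive holds.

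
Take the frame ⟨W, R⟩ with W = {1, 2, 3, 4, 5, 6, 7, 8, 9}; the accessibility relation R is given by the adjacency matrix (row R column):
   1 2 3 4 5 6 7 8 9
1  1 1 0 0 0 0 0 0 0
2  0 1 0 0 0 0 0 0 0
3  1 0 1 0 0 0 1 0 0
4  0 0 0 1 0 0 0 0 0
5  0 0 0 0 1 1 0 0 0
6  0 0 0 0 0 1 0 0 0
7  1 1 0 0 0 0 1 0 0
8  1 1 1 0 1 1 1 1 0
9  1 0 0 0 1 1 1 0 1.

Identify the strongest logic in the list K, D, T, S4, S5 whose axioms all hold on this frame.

Serial (axiom D): yes — every world has a successor (e.g. 1 R 1).
Reflexive (axiom T): yes — every world is R-related to itself.
Transitive (axiom 4): no — 3 R 1 and 1 R 2, but not 3 R 2.
Euclidean (axiom 5): no — 3 R 1 and 3 R 7, but not 1 R 7.
So F validates K, D, T; S4 would additionally require R to be transitive. The strongest is T.

T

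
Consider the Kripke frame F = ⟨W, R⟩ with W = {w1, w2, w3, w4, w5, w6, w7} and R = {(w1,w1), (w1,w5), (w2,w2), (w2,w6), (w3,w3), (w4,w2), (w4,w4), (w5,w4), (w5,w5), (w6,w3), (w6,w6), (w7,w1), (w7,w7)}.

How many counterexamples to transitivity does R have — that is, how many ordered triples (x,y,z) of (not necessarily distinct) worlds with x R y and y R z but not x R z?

Enumerating: (w1,w5,w4), (w2,w6,w3), (w4,w2,w6), (w5,w4,w2), (w7,w1,w5).

5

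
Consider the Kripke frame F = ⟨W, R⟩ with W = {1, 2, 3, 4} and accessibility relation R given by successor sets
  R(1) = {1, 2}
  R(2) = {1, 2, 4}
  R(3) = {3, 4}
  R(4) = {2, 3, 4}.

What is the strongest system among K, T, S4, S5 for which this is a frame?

Reflexive (axiom T): yes — every world is R-related to itself.
Transitive (axiom 4): no — 1 R 2 and 2 R 4, but not 1 R 4.
Euclidean (axiom 5): no — 2 R 1 and 2 R 4, but not 1 R 4.
So F validates K, T; S4 would additionally require R to be transitive. The strongest is T.

T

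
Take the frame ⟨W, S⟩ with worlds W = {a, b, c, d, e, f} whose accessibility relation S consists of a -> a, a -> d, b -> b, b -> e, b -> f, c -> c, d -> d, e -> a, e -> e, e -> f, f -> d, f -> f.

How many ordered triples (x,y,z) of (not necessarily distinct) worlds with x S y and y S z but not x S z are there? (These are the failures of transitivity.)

Enumerating: (b,e,a), (b,f,d), (e,a,d), (e,f,d).

4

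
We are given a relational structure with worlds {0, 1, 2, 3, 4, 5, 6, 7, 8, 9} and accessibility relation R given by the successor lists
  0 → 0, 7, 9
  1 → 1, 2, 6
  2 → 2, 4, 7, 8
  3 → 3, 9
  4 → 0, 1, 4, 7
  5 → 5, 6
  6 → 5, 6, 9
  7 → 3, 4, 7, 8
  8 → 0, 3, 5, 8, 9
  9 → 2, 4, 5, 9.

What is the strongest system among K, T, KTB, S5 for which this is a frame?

T

Reflexive (axiom T): yes — every world is R-related to itself.
Symmetric (axiom B): no — 0 R 7 but not 7 R 0.
Euclidean (axiom 5): no — 0 R 7 and 0 R 9, but not 7 R 9.
So F validates K, T; KTB would additionally require R to be symmetric. The strongest is T.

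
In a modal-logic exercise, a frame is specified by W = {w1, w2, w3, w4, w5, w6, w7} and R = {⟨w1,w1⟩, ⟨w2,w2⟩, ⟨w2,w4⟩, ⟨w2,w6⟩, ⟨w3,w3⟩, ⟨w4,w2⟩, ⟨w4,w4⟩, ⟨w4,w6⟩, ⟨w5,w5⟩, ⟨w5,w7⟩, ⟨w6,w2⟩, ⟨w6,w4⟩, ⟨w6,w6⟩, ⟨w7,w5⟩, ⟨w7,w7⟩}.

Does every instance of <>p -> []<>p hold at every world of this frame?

The schema 5 characterises exactly the Euclidean frames.
Euclidean: yes — any two successors of a common world are R-related.

Yes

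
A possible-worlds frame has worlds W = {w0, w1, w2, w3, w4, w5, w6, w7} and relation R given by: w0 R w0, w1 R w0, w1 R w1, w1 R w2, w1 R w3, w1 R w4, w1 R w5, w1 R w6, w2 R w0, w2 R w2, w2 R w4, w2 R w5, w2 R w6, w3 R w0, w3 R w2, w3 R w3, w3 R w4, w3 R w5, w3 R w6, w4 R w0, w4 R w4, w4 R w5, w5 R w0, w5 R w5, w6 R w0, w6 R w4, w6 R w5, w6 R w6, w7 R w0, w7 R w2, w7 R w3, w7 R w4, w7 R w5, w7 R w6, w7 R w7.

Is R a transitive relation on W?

Transitive: yes — every two-step R-path is closed by a direct edge.

Yes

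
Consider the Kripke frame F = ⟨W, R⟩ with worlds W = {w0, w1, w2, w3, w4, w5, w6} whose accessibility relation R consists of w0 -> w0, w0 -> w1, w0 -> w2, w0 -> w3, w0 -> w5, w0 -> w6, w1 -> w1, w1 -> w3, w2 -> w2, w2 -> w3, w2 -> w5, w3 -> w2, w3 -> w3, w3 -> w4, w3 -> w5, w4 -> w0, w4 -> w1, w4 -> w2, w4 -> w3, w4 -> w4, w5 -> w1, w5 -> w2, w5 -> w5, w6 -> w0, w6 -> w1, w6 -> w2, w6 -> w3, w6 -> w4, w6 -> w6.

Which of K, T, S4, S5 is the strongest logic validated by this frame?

T

Reflexive (axiom T): yes — every world is R-related to itself.
Transitive (axiom 4): no — w0 R w3 and w3 R w4, but not w0 R w4.
Euclidean (axiom 5): no — w0 R w1 and w0 R w2, but not w1 R w2.
So F validates K, T; S4 would additionally require R to be transitive. The strongest is T.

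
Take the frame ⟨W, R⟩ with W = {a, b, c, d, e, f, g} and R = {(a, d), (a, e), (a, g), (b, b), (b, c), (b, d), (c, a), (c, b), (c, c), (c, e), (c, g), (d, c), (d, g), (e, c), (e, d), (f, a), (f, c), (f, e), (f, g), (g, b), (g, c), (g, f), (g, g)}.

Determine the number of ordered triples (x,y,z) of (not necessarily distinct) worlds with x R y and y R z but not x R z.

33

Enumerating: (a,d,c), (a,e,c), (a,g,b), (a,g,c), (a,g,f), (b,c,a), (b,c,e), (b,c,g), (b,d,g), (c,a,d), (c,b,d), (c,e,d), … and 21 more.
Total: 33.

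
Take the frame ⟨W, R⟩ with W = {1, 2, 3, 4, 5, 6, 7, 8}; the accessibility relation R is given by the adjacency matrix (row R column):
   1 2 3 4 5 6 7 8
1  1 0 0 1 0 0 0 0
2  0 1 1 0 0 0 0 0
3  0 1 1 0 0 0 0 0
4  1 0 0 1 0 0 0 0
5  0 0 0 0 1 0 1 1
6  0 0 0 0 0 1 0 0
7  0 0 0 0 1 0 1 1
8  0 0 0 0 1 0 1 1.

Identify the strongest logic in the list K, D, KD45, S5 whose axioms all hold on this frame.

Serial (axiom D): yes — every world has a successor (e.g. 1 R 1).
Euclidean (axiom 5): yes — any two successors of a common world are R-related.
Transitive (axiom 4): yes — every two-step R-path is closed by a direct edge.
Reflexive (axiom T): yes — every world is R-related to itself.
So F validates K, D, KD45, S5. The strongest is S5.

S5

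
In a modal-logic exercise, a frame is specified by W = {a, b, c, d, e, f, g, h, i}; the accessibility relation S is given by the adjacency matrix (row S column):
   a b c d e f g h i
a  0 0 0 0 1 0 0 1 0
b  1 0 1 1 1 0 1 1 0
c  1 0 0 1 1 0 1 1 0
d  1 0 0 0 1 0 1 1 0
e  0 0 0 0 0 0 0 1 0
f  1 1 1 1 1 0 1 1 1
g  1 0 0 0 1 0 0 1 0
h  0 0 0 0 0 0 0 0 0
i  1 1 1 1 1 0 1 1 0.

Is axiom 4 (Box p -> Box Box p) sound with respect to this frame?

Yes

The schema 4 characterises exactly the transitive frames.
Transitive: yes — every two-step S-path is closed by a direct edge.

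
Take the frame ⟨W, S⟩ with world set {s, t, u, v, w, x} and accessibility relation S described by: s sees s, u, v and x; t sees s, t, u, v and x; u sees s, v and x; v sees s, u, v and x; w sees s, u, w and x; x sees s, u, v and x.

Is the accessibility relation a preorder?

Reflexive: no — u is not related to itself.
Transitive: no — w S s and s S v, but not w S v.
So S is not a preorder.

No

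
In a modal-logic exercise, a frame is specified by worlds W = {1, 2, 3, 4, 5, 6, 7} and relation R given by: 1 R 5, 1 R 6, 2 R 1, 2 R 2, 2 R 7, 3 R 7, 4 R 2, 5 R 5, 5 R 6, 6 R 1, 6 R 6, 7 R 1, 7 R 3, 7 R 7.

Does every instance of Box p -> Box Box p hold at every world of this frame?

No

By correspondence theory, 4 is valid on a frame iff R is transitive.
Transitive: no — 2 R 1 and 1 R 5, but not 2 R 5.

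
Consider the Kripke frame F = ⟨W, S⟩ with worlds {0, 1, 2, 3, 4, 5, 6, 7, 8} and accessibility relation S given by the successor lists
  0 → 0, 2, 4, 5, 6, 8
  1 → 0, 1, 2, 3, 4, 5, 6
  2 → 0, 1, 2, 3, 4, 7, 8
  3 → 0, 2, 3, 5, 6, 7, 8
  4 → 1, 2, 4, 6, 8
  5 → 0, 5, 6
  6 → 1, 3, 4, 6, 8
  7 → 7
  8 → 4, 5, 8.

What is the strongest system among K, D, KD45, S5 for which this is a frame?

Serial (axiom D): yes — every world has a successor (e.g. 0 S 0).
Euclidean (axiom 5): no — 0 S 2 and 0 S 5, but not 2 S 5.
Transitive (axiom 4): no — 0 S 2 and 2 S 1, but not 0 S 1.
Reflexive (axiom T): yes — every world is S-related to itself.
So F validates K, D; KD45 would additionally require S to be Euclidean and transitive. The strongest is D.

D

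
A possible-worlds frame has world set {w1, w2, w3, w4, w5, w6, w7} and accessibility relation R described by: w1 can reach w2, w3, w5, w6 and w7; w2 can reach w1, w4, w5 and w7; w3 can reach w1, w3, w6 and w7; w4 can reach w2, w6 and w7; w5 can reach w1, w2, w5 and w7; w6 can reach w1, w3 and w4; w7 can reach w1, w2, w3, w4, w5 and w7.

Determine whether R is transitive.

Transitive: no — w1 R w2 and w2 R w4, but not w1 R w4.

No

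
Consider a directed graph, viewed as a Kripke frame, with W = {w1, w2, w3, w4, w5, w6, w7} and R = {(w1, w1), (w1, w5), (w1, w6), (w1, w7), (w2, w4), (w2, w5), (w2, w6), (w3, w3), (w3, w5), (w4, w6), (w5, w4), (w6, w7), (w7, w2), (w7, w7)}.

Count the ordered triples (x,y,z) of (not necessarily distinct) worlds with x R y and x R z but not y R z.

23

Enumerating: (w1,w5,w1), (w1,w5,w5), (w1,w5,w6), (w1,w5,w7), (w1,w6,w1), (w1,w6,w5), (w1,w6,w6), (w1,w7,w1), (w1,w7,w5), (w1,w7,w6), (w2,w4,w4), (w2,w4,w5), … and 11 more.
Total: 23.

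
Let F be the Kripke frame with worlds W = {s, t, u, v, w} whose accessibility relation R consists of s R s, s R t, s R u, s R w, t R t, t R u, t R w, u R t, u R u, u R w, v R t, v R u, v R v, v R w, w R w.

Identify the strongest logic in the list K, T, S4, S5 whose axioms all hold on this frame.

S4

Reflexive (axiom T): yes — every world is R-related to itself.
Transitive (axiom 4): yes — every two-step R-path is closed by a direct edge.
Euclidean (axiom 5): no — s R w and s R t, but not w R t.
So F validates K, T, S4; S5 would additionally require R to be Euclidean. The strongest is S4.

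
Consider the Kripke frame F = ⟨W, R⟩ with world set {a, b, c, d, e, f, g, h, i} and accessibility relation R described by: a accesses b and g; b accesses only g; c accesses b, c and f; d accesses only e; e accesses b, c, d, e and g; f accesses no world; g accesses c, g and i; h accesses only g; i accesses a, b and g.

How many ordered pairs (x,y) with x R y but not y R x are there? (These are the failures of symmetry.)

12

Enumerating: (a,b), (a,g), (b,g), (c,b), (c,f), (e,b), (e,c), (e,g), (g,c), (h,g), (i,a), (i,b).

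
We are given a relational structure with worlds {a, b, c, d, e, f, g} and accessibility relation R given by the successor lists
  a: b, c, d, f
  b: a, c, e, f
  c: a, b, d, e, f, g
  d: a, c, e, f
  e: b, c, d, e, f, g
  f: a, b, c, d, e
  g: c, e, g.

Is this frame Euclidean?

No

Euclidean: no — a R b and a R d, but not b R d.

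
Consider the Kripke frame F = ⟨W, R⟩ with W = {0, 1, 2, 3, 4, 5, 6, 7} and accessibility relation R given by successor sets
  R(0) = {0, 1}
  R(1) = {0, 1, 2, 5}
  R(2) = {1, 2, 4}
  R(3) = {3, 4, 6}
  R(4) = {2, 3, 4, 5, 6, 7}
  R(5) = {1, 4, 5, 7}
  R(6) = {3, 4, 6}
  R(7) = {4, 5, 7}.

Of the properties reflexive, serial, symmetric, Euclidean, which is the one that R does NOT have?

Euclidean

Reflexive: yes — every world is R-related to itself.
Serial: yes — every world has a successor (e.g. 0 R 0).
Symmetric: yes — every pair in R has its reverse in R.
Euclidean: no — 1 R 0 and 1 R 2, but not 0 R 2.
Only Euclidean fails.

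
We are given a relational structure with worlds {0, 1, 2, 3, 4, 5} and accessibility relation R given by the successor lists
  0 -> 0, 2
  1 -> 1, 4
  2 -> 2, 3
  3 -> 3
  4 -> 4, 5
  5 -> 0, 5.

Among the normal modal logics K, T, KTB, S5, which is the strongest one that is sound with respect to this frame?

T

Reflexive (axiom T): yes — every world is R-related to itself.
Symmetric (axiom B): no — 0 R 2 but not 2 R 0.
Euclidean (axiom 5): no — 0 R 2 and 0 R 0, but not 2 R 0.
So F validates K, T; KTB would additionally require R to be symmetric. The strongest is T.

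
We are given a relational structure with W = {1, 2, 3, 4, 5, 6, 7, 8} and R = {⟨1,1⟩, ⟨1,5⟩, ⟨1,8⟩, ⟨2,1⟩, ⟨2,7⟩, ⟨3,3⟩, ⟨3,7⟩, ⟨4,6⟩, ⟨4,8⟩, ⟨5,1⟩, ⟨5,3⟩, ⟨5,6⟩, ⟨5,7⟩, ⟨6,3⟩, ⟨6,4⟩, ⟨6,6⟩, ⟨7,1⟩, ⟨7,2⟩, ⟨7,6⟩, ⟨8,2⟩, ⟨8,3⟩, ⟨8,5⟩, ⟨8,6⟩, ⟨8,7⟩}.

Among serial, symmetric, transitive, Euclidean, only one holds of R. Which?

Serial: yes — every world has a successor (e.g. 1 R 1).
Symmetric: no — 1 R 8 but not 8 R 1.
Transitive: no — 1 R 5 and 5 R 3, but not 1 R 3.
Euclidean: no — 1 R 5 and 1 R 8, but not 5 R 8.
Only serial holds.

serial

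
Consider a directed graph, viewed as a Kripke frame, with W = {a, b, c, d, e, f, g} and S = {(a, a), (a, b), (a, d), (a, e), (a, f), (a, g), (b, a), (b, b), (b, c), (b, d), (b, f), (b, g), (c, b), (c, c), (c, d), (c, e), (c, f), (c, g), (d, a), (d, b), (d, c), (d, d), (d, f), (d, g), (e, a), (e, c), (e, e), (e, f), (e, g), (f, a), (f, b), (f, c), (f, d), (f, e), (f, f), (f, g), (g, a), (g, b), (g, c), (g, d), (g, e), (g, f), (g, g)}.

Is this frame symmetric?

Yes

Symmetric: yes — every pair in S has its reverse in S.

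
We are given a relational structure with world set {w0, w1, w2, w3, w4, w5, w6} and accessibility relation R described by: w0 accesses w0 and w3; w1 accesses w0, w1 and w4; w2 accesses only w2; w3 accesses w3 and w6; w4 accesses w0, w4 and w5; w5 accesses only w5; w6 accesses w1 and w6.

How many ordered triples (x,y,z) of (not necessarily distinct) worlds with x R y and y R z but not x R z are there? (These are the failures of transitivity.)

Enumerating: (w0,w3,w6), (w1,w0,w3), (w1,w4,w5), (w3,w6,w1), (w4,w0,w3), (w6,w1,w0), (w6,w1,w4).

7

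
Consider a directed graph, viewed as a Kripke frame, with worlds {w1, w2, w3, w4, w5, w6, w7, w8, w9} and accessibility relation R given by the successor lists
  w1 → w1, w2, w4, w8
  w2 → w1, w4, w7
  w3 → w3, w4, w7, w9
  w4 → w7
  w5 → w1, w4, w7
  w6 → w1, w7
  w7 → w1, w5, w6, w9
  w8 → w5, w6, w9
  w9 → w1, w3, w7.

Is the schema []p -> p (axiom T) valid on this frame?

No

The schema T characterises exactly the reflexive frames.
Reflexive: no — w2 is not related to itself.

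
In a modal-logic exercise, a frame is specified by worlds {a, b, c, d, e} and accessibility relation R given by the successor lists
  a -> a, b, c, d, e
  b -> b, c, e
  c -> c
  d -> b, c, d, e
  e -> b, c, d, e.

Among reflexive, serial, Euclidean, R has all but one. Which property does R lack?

Reflexive: yes — every world is R-related to itself.
Serial: yes — every world has a successor (e.g. a R a).
Euclidean: no — a R b and a R d, but not b R d.
Only Euclidean fails.

Euclidean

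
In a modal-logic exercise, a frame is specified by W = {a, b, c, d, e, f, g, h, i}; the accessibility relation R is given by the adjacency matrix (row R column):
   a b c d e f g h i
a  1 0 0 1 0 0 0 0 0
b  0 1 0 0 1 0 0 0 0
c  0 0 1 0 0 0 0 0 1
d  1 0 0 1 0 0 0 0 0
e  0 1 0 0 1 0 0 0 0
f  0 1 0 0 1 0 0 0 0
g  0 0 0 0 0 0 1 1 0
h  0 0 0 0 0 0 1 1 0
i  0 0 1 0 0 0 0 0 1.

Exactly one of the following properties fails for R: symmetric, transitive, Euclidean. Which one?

Symmetric: no — f R b but not b R f.
Transitive: yes — every two-step R-path is closed by a direct edge.
Euclidean: yes — any two successors of a common world are R-related.
Only symmetric fails.

symmetric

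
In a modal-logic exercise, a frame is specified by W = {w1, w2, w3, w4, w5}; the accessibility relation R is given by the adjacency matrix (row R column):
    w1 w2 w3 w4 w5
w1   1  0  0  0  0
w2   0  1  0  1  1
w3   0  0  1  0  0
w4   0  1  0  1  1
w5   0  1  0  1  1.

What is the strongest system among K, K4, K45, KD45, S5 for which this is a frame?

S5

Transitive (axiom 4): yes — every two-step R-path is closed by a direct edge.
Euclidean (axiom 5): yes — any two successors of a common world are R-related.
Serial (axiom D): yes — every world has a successor (e.g. w1 R w1).
Reflexive (axiom T): yes — every world is R-related to itself.
So F validates K, K4, K45, KD45, S5. The strongest is S5.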